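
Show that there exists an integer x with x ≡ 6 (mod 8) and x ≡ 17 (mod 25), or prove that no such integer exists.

x = 142

The moduli 8 and 25 are coprime, so by the Chinese Remainder Theorem a unique solution modulo 200 exists.
Write x = 6 + 8t and require 6 + 8t ≡ 17 (mod 25), i.e. 8t ≡ 11 (mod 25).
To invert 8 modulo 25: 25 = 3·8 + 1, 8 = 8·1 + 0, and unwinding, 1 = 25 − 3·8. Thus 8⁻¹ ≡ -3 ≡ 22 (mod 25).
Therefore t ≡ 22·11 = 242 ≡ 17 (mod 25).
With t = 17: x = 6 + 8·17 = 142.
Indeed 142 ≡ 6 (mod 8) and 142 ≡ 17 (mod 25).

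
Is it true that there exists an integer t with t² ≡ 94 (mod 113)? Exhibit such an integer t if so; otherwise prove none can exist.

No, no such integer exists.

Apply Euler's criterion with the prime 113: 94 is a quadratic residue iff 94^56 ≡ 1 (mod 113), and a non-residue iff it is ≡ −1.
Squaring successively (mod 113): 94^2 = 8836 ≡ 22; 94^4 ≡ 22² = 484 ≡ 32; 94^8 ≡ 32² = 1024 ≡ 7; 94^16 ≡ 7² = 49 ≡ 49; 94^32 ≡ 49² = 2401 ≡ 28.
Since 56 = 32 + 16 + 8, 94^56 ≡ 28 · 49 · 7; multiplying out mod 113: 28·49 = 1372 ≡ 16, then 16·7 = 112 ≡ 112. Thus 94^56 ≡ 112 ≡ −1 (mod 113).
The value −1 means 94 is a non-residue modulo 113, so t² ≡ 94 (mod 113) is impossible.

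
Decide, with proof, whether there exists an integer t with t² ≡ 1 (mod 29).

Take t = 1. Then 1² = 1, and since 0 ≤ 1 < 29 this is already reduced: 1² ≡ 1 (mod 29).

t = 1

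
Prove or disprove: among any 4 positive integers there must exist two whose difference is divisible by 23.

No; for instance {97, 98, 99, 100} is a counterexample.

Consider the 4 integers 97, 98, 99, 100. They lie in distinct residue classes modulo 23, since 4 ≤ 23.
The differences between them range over 1, …, 3, none of which is divisible by 23.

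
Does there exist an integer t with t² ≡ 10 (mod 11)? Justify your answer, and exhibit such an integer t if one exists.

Squares mod 11 repeat after t = 5 (as (−t)² = t²); for t = 0..5 they are 0, 1, 4, 9, 5, 3.
So the quadratic residues mod 11 are {0, 1, 3, 4, 5, 9}, and 10 is not among them.
Hence no integer t has t² ≡ 10 (mod 11).

There is no such integer.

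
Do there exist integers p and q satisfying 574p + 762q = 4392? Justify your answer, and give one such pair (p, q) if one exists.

p = 309, q = -227

gcd(574, 762) = 2, and 2 divides 4392, so integer solutions exist.
Dividing through by 2 reduces the equation to 287p + 381q = 2196.
Run the Euclidean algorithm on 381 and 287: 381 = 1·287 + 94, 287 = 3·94 + 5, 94 = 18·5 + 4, 5 = 1·4 + 1, 4 = 4·1 + 0.
Back-substituting, 1 = 5 − 1·4 = 5 − (94 − 18·5) = −94 + 19·5 = −94 + 19·(287 − 3·94) = 19·287 − 58·94 = 19·287 − 58·(381 − 1·287) = −58·381 + 77·287; that is, 287·77 + 381·(-58) = 1.
Scaling by 2196 gives the particular solution (p, q) = (169092, -127368).
Shifting by a multiple of (381, −287) keeps it a solution: p = 169092 − 443·381 = 309, q = -127368 + 443·287 = -227.
Indeed 574·309 + 762·(-227) = 177366 − 172974 = 4392.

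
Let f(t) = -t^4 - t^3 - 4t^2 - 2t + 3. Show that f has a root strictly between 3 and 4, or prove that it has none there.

No.

The endpoint values f(3) = -147 and f(4) = -389 are both negative. Claim: f(t) < 0 for every t in (3, 4).
Substitute t = 3 + u, where 0 < u < 1 on the interval. Expanding, f(3 + u) = -u^4 - 13u^3 - 67u^2 - 161u - 147.
All 5 nonzero coefficients of this polynomial in u are negative; hence for u > 0 the value is a sum of negative terms (the constant -147 among them).
So f is strictly negative on (3, 4); no root exists in the interval.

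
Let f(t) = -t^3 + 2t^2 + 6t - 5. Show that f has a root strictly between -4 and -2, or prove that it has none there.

f(-4) = 67 and f(-2) = -1, which have opposite signs.
Since f is a polynomial it is continuous on [-4, -2].
By the Intermediate Value Theorem, f takes the value 0 somewhere in the open interval.

Yes, f has a root in the interval.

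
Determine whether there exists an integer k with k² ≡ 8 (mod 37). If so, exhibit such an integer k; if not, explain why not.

Apply Euler's criterion with the prime 37: 8 is a quadratic residue iff 8^18 ≡ 1 (mod 37), and a non-residue iff it is ≡ −1.
Squaring successively (mod 37): 8^2 = 64 ≡ 27; 8^4 ≡ 27² = 729 ≡ 26; 8^8 ≡ 26² = 676 ≡ 10; 8^16 ≡ 10² = 100 ≡ 26.
Since 18 = 16 + 2, 8^18 ≡ 26 · 27; multiplying out mod 37: 26·27 = 702 ≡ 36. Thus 8^18 ≡ 36 ≡ −1 (mod 37).
The value −1 means 8 is a non-residue modulo 37, so k² ≡ 8 (mod 37) is impossible.

No such integer exists.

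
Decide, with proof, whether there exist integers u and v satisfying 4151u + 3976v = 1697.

gcd(4151, 3976) = 7, so every integer of the form 4151u + 3976v is a multiple of 7.
But 1697 = 7·242 + 3, so 7 ∤ 1697.
So the equation is unsolvable over ℤ.

No such integers exist.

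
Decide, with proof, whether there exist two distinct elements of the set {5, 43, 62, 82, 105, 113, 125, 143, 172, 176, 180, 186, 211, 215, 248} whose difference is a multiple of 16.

Reduce each element modulo 16: 5↦5, 43↦11, 62↦14, 82↦2, 105↦9, 113↦1, 125↦13, 143↦15, 172↦12, 176↦0, 180↦4, 186↦10, 211↦3, 215↦7, 248↦8.
No residue repeats among the 15 elements, so no pair has difference ≡ 0 (mod 16).

No such pair exists.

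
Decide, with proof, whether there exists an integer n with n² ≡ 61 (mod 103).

n = 24

Take n = 24. Then 24² = 576 = 5·103 + 61, so 24² ≡ 61 (mod 103).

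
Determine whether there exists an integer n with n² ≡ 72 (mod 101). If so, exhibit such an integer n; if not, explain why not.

No such integer exists.

101 is prime, so by Euler's criterion 72 is a square mod 101 iff 72^((101−1)/2) = 72^50 ≡ 1 (mod 101).
Squaring successively (mod 101): 72^2 = 5184 ≡ 33; 72^4 ≡ 33² = 1089 ≡ 79; 72^8 ≡ 79² = 6241 ≡ 80; 72^16 ≡ 80² = 6400 ≡ 37; 72^32 ≡ 37² = 1369 ≡ 56.
Since 50 = 32 + 16 + 2, 72^50 ≡ 56 · 37 · 33; multiplying out mod 101: 56·37 = 2072 ≡ 52, then 52·33 = 1716 ≡ 100. Thus 72^50 ≡ 100 ≡ −1 (mod 101).
The value −1 means 72 is a non-residue modulo 101, so n² ≡ 72 (mod 101) is impossible.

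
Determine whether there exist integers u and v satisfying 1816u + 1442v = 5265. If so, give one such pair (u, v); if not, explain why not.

There are no such integers.

Both 1816 and 1442 are divisible by gcd(1816, 1442) = 2, hence so is any combination 1816u + 1442v.
But 5265 = 2·2632 + 1, so 2 ∤ 5265.
So the equation is unsolvable over ℤ.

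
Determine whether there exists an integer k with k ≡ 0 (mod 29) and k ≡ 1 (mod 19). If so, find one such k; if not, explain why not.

k = 58

The moduli 29 and 19 are coprime, so by the Chinese Remainder Theorem a unique solution modulo 551 exists.
Any solution of the first congruence is k = 0 + 29t; substituting into the second, 29t ≡ 1 − 0 ≡ 1 (mod 19).
29 ≡ 10 (mod 19), so this reads 10t ≡ 1 (mod 19). Since 10·2 = 20 = 1·19 + 1, the inverse of 10 mod 19 is 2.
Therefore t ≡ 2·1 = 2 (mod 19).
With t = 2: k = 0 + 29·2 = 58.
Verify: 58 = 2·29 + 0 and 58 = 3·19 + 1. ✓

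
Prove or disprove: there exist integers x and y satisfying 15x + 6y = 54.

x = 0, y = 9

gcd(15, 6) = 3, and 3 divides 54, so integer solutions exist.
Dividing through by 3 reduces the equation to 5x + 2y = 18.
Run the Euclidean algorithm on 5 and 2: 5 = 2·2 + 1, 2 = 2·1 + 0.
Unwinding: 1 = 5 − 2·2, i.e. 5·1 + 2·(-2) = 1.
Multiplying through by 18: x = 1·18 = 18, y = (-2)·18 = -36 is a solution.
Shifting by a multiple of (2, −5) keeps it a solution: x = 18 − 9·2 = 0, y = -36 + 9·5 = 9.
Check: 15·0 + 6·9 = 0 + 54 = 54. ✓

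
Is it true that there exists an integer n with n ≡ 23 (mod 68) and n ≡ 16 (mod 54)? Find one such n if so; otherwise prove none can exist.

No such integer exists.

Both moduli are multiples of 2 = gcd(68, 54), so any solution would satisfy n ≡ 23 and n ≡ 16 modulo 2 simultaneously.
These are incompatible: 23 − 16 = 7 is not divisible by 2.
Hence the system has no solution.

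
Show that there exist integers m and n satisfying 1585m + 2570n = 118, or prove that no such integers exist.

Both 1585 and 2570 are divisible by gcd(1585, 2570) = 5, hence so is any combination 1585m + 2570n.
But 118 is not a multiple of 5 (it leaves remainder 3).
Hence no integers m, n satisfy the equation.

No such integers exist.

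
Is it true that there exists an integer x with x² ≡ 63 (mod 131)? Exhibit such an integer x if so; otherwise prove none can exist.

x = 71

x = 71 works: 71² = 5041, and 5041 − 63 = 4978 = 38·131.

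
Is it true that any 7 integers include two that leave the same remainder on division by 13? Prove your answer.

Try 7 consecutive integers, 55, 56, …, 61. Their remainders mod 13 are 3, 4, 5, 6, 7, 8, 9 — pairwise different, as any 7 ≤ 13 consecutive integers have distinct residues.
So no two of them leave the same remainder on division by 13; the claim fails for this set.

No, the set {55, 56, 57, 58, 59, 60, 61} is a counterexample.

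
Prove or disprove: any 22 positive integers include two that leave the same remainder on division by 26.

No; for instance {62, 63, 64, 65, 66, 67, 68, 69, 70, 71, 72, 73, 74, 75, 76, 77, 78, 79, 80, 81, 82, 83} is a counterexample.

Consider the 22 integers 62, 63, …, 83. They lie in distinct residue classes modulo 26, since 22 ≤ 26.
Hence this collection has no pair with equal remainders mod 26, disproving the claim.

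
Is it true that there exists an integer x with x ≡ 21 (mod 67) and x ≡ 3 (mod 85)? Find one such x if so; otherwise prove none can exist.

x = 88

Since 67 and 85 share no common factor, CRT says the pair of congruences has a solution (unique mod 5695).
Write x = 21 + 67t and require 21 + 67t ≡ 3 (mod 85), i.e. 67t ≡ 67 (mod 85).
To invert 67 modulo 85: 85 = 1·67 + 18, 67 = 3·18 + 13, 18 = 1·13 + 5, 13 = 2·5 + 3, 5 = 1·3 + 2, 3 = 1·2 + 1, 2 = 2·1 + 0, and unwinding, 1 = 3 − 1·2 = 3 − (5 − 1·3) = −5 + 2·3 = −5 + 2·(13 − 2·5) = 2·13 − 5·5 = 2·13 − 5·(18 − 1·13) = −5·18 + 7·13 = −5·18 + 7·(67 − 3·18) = 7·67 − 26·18 = 7·67 − 26·(85 − 1·67) = −26·85 + 33·67. Thus 67⁻¹ ≡ 33 (mod 85).
Therefore t ≡ 33·67 = 2211 ≡ 1 (mod 85).
Taking t = 1 gives x = 21 + 67·1 = 88.
Verify: 88 = 1·67 + 21 and 88 = 1·85 + 3. ✓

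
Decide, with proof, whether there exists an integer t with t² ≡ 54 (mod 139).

Take t = 101. Then 101² = 10201 = 73·139 + 54, so 101² ≡ 54 (mod 139).

t = 101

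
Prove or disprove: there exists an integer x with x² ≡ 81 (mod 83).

x = 74 works: 74² = 5476, and 5476 − 81 = 5395 = 65·83.

x = 74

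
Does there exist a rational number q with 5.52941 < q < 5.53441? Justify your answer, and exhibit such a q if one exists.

Scale by 15: the interval becomes (82.94115, 83.01615), which contains the integer 83.
Hence 83/15 is a rational number with 5.52941 < 83/15 < 5.53441.

q = 83/15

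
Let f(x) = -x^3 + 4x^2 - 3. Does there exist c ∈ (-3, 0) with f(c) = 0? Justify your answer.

Yes, f has a root in the interval.

f(-3) = 60 and f(0) = -3, which have opposite signs.
f is continuous everywhere (it is a polynomial), in particular on [-3, 0].
By the Intermediate Value Theorem f must vanish at some point of (-3, 0).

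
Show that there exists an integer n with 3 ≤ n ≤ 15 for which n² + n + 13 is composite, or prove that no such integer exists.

n = 10

At n = 10: 10² + 10 + 13 = 123 = 3·41, which is composite.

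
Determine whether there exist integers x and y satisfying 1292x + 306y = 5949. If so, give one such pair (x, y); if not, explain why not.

Both 1292 and 306 are divisible by gcd(1292, 306) = 34, hence so is any combination 1292x + 306y.
However 5949 leaves remainder 33 on division by 34.
So the equation is unsolvable over ℤ.

There are no such integers.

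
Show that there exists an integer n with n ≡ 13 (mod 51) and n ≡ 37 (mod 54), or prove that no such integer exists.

The moduli are not coprime: gcd(51, 54) = 3. Compatibility requires 3 ∣ (37 − 13) = 24, which holds, so solutions exist.
Put n = 13 + 51t, so we need 51t ≡ 24 (mod 54), equivalently (divide by 3) 17t ≡ 8 (mod 18).
Note 17·17 = 289 ≡ 1 (mod 18) (as 289 − 1 = 16·18), so 17⁻¹ ≡ 17.
Multiplying by 17: t ≡ 17·8 = 136 ≡ 10 (mod 18).
Then n = 13 + 51·10 = 523.
Check: 523 mod 51 = 13, 523 mod 54 = 37. ✓

n = 523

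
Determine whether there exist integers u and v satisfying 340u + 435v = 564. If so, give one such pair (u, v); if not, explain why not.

gcd(340, 435) = 5, so every integer of the form 340u + 435v is a multiple of 5.
However 564 leaves remainder 4 on division by 5.
So the equation is unsolvable over ℤ.

No such integers exist.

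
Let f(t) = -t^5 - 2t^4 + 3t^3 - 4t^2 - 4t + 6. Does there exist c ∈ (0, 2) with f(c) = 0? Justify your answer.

Yes, f has a root in the interval.

f(0) = 6 and f(2) = -58, which have opposite signs.
f is continuous everywhere (it is a polynomial), in particular on [0, 2].
So by the Intermediate Value Theorem there is a c strictly between 0 and 2 with f(c) = 0.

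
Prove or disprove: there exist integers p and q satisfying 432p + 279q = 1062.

gcd(432, 279) = 9, and 9 divides 1062, so integer solutions exist.
Dividing through by 9 reduces the equation to 48p + 31q = 118.
Dividing repeatedly: 48 = 1·31 + 17, 31 = 1·17 + 14, 17 = 1·14 + 3, 14 = 4·3 + 2, 3 = 1·2 + 1, 2 = 2·1 + 0.
Back-substituting, 1 = 3 − 1·2 = 3 − (14 − 4·3) = −14 + 5·3 = −14 + 5·(17 − 1·14) = 5·17 − 6·14 = 5·17 − 6·(31 − 1·17) = −6·31 + 11·17 = −6·31 + 11·(48 − 1·31) = 11·48 − 17·31; that is, 48·11 + 31·(-17) = 1.
Scaling by 118 gives the particular solution (p, q) = (1298, -2006).
Shifting by a multiple of (31, −48) keeps it a solution: p = 1298 − 41·31 = 27, q = -2006 + 41·48 = -38.
Check: 432·27 + 279·(-38) = 11664 − 10602 = 1062. ✓

p = 27, q = -38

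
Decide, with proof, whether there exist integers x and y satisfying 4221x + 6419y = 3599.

gcd(4221, 6419) = 7, so every integer of the form 4221x + 6419y is a multiple of 7.
But 3599 = 7·514 + 1, so 7 ∤ 3599.
Hence no integers x, y satisfy the equation.

No, no such integers exist.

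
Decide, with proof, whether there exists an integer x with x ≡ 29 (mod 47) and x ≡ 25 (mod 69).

x = 922

Since 47 and 69 share no common factor, CRT says the pair of congruences has a solution (unique mod 3243).
Write x = 29 + 47t and require 29 + 47t ≡ 25 (mod 69), i.e. 47t ≡ 65 (mod 69).
To invert 47 modulo 69: 69 = 1·47 + 22, 47 = 2·22 + 3, 22 = 7·3 + 1, 3 = 3·1 + 0, and unwinding, 1 = 22 − 7·3 = 22 − 7·(47 − 2·22) = −7·47 + 15·22 = −7·47 + 15·(69 − 1·47) = 15·69 − 22·47. Thus 47⁻¹ ≡ -22 ≡ 47 (mod 69).
Therefore t ≡ 47·65 = 3055 ≡ 19 (mod 69).
With t = 19: x = 29 + 47·19 = 922.
Check: 922 mod 47 = 29, 922 mod 69 = 25. ✓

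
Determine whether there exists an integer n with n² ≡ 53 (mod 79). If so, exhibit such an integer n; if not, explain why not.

79 is prime, so by Euler's criterion 53 is a square mod 79 iff 53^((79−1)/2) = 53^39 ≡ 1 (mod 79).
Squaring successively (mod 79): 53^2 = 2809 ≡ 44; 53^4 ≡ 44² = 1936 ≡ 40; 53^8 ≡ 40² = 1600 ≡ 20; 53^16 ≡ 20² = 400 ≡ 5; 53^32 ≡ 5² = 25 ≡ 25.
Since 39 = 32 + 4 + 2 + 1, 53^39 ≡ 25 · 40 · 44 · 53; multiplying out mod 79: 25·40 = 1000 ≡ 52, then 52·44 = 2288 ≡ 76, then 76·53 = 4028 ≡ 78. Thus 53^39 ≡ 78 ≡ −1 (mod 79).
The value −1 means 53 is a non-residue modulo 79, so n² ≡ 53 (mod 79) is impossible.

There is no such integer.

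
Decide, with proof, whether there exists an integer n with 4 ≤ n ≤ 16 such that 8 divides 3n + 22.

n = 6

For n = 4, 5 the values 34, 37 are not multiples of 8. Try n = 6: 3·6 + 22 = 40 = 5·8, which is divisible by 8.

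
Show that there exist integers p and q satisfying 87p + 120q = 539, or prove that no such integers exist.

There are no such integers.

Any value of 87p + 120q is a multiple of gcd(87, 120) = 3.
However 539 leaves remainder 2 on division by 3.
So the equation is unsolvable over ℤ.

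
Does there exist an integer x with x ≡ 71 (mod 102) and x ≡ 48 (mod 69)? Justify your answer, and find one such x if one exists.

Reduce both congruences modulo 3, which divides 102 and 69: they say x ≡ 71 (mod 3) and x ≡ 48 (mod 3).
But 71 mod 3 = 2 while 48 mod 3 = 0, a contradiction.
Hence the system has no solution.

There is no such integer.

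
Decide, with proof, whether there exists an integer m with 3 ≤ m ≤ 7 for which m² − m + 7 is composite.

m = 7

At m = 7: 7² − 7 + 7 = 49 = 7·7, which is composite.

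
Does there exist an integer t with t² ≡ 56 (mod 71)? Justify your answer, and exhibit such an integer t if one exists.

71 is prime, so by Euler's criterion 56 is a square mod 71 iff 56^((71−1)/2) = 56^35 ≡ 1 (mod 71).
Squaring successively (mod 71): 56^2 = 3136 ≡ 12; 56^4 ≡ 12² = 144 ≡ 2; 56^8 ≡ 2² = 4 ≡ 4; 56^16 ≡ 4² = 16 ≡ 16; 56^32 ≡ 16² = 256 ≡ 43.
Since 35 = 32 + 2 + 1, 56^35 ≡ 43 · 12 · 56; multiplying out mod 71: 43·12 = 516 ≡ 19, then 19·56 = 1064 ≡ 70. Thus 56^35 ≡ 70 ≡ −1 (mod 71).
By Euler's criterion 56 is a quadratic non-residue mod 71: no t satisfies t² ≡ 56 (mod 71).

No such integer exists.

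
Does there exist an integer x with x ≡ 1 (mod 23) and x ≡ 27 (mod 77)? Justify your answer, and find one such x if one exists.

x = 1105

gcd(23, 77) = 1, so the Chinese Remainder Theorem guarantees exactly one residue class mod 1771 satisfying both.
Any solution of the first congruence is x = 1 + 23t; substituting into the second, 23t ≡ 27 − 1 ≡ 26 (mod 77).
To invert 23 modulo 77: 77 = 3·23 + 8, 23 = 2·8 + 7, 8 = 1·7 + 1, 7 = 7·1 + 0, and unwinding, 1 = 8 − 1·7 = 8 − (23 − 2·8) = −23 + 3·8 = −23 + 3·(77 − 3·23) = 3·77 − 10·23. Thus 23⁻¹ ≡ -10 ≡ 67 (mod 77).
Multiplying by 67: t ≡ 67·26 = 1742 ≡ 48 (mod 77).
Taking t = 48 gives x = 1 + 23·48 = 1105.
Check: 1105 mod 23 = 1, 1105 mod 77 = 27. ✓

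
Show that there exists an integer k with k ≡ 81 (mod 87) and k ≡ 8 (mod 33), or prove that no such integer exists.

No such integer exists.

gcd(87, 33) = 3. If k ≡ 81 (mod 87) and k ≡ 8 (mod 33), then k ≡ 81 (mod 3) and k ≡ 8 (mod 3).
These are incompatible: 81 − 8 = 73 is not divisible by 3.
So no integer satisfies both congruences.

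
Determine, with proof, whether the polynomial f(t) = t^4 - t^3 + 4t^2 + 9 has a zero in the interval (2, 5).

The endpoint values f(2) = 33 and f(5) = 609 are both positive. Claim: f(t) > 0 for every t in (2, 5).
Substitute t = 2 + u, where 0 < u < 3 on the interval. Expanding, f(2 + u) = u^4 + 7u^3 + 22u^2 + 36u + 33.
The nonzero coefficients here are all positive, so for u > 0 every term is positive (or zero), and the constant term 33 is strictly positive.
Therefore f(t) > 0 throughout (2, 5), and f has no zero there.

f has no root in that interval.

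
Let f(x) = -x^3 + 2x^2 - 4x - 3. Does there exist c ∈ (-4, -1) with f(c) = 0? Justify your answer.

f(-4) = 109 and f(-1) = 4, both positive.
The derivative f'(x) = -3x^2 + 4x - 4 is a quadratic with discriminant 4² − 4·(-3)·(-4) = -32 < 0; it never vanishes, so it is always negative (sign of the leading coefficient).
Hence f is strictly decreasing on ℝ, and in particular on [-4, -1]. A strictly monotone function with same-sign endpoint values stays positive on the whole interval, so f has no zero in (-4, -1).

No such root exists.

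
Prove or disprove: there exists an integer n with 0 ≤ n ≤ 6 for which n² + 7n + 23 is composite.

The values for n = 0, 1, …, 6 are 23, 31, 41, 53, 67, 83, 101, and each of these is prime.
So no value in the range makes the expression composite.

No such integer n in that range exists.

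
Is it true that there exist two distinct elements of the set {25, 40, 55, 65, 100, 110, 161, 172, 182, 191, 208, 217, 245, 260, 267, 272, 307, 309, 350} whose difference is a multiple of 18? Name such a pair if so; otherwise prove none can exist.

Yes: 55 and 217.

55 mod 18 = 1 and 217 mod 18 = 1, so 217 − 55 = 162 = 9·18.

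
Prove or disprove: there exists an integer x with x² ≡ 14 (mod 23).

No such integer exists.

23 is prime, so by Euler's criterion 14 is a square mod 23 iff 14^((23−1)/2) = 14^11 ≡ 1 (mod 23).
Repeated squaring mod 23: 14^2 = 196 ≡ 12; 14^4 ≡ 12² = 144 ≡ 6; 14^8 ≡ 6² = 36 ≡ 13.
Since 11 = 8 + 2 + 1, 14^11 ≡ 13 · 12 · 14; multiplying out mod 23: 13·12 = 156 ≡ 18, then 18·14 = 252 ≡ 22. Thus 14^11 ≡ 22 ≡ −1 (mod 23).
By Euler's criterion 14 is a quadratic non-residue mod 23: no x satisfies x² ≡ 14 (mod 23).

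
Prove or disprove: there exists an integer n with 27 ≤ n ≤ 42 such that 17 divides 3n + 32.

Try n = 29: 3·29 + 32 = 119 = 7·17, which is divisible by 17.

n = 29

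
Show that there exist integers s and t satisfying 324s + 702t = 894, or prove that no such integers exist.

Both 324 and 702 are divisible by gcd(324, 702) = 54, hence so is any combination 324s + 702t.
But 894 is not a multiple of 54 (it leaves remainder 30).
Hence no integers s, t satisfy the equation.

No such integers exist.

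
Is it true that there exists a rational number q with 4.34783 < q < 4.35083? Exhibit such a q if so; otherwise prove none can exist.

q = 87/20

Scale by 20: the interval becomes (86.95660, 87.01660), which contains the integer 87.
Hence 87/20 is a rational number with 4.34783 < 87/20 < 4.35083.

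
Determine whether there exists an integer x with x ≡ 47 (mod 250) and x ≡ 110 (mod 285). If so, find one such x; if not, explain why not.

No such integer exists.

Reduce both congruences modulo 5, which divides 250 and 285: they say x ≡ 47 (mod 5) and x ≡ 110 (mod 5).
These are incompatible: 47 − 110 = -63 is not divisible by 5.
So no integer satisfies both congruences.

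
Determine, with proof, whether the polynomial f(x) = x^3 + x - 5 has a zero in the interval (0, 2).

Yes, f has a root in the interval.

f(0) = -5 and f(2) = 5, which have opposite signs.
As a polynomial, f is continuous on every closed interval.
By the Intermediate Value Theorem f must vanish at some point of (0, 2).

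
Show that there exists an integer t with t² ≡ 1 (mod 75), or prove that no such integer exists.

t = 49

t = 49 works: 49² = 2401, and 2401 − 1 = 2400 = 32·75.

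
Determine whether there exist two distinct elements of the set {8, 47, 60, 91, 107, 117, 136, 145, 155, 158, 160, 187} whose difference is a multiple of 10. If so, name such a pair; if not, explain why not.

The pair (8, 158) works.

8 mod 10 = 8 and 158 mod 10 = 8, so 158 − 8 = 150 = 15·10.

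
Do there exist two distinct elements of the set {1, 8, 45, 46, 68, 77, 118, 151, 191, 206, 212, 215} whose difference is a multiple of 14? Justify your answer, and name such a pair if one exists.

Residues mod 14: 1↦1, 8↦8, 45↦3, 46↦4, 68↦12, 77↦7, 118↦6, 151↦11, 191↦9, 206↦10, 212↦2, 215↦5.
No residue repeats among the 12 elements, so no pair has difference ≡ 0 (mod 14).

No, no such pair exists.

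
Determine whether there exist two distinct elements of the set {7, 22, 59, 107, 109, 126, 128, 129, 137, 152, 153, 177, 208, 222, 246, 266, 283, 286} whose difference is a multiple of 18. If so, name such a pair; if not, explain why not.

Reduce each element modulo 18: 7↦7, 22↦4, 59↦5, 107↦17, 109↦1, 126↦0, 128↦2, 129↦3, 137↦11, 152↦8, 153↦9, 177↦15, 208↦10, 222↦6, 246↦12, 266↦14, 283↦13, 286↦16.
No residue repeats among the 18 elements, so no pair has difference ≡ 0 (mod 18).

There is no such pair.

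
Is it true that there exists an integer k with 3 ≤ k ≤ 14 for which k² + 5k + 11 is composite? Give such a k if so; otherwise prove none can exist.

At k = 3: 3² + 5·3 + 11 = 35 = 5·7, which is composite.

k = 3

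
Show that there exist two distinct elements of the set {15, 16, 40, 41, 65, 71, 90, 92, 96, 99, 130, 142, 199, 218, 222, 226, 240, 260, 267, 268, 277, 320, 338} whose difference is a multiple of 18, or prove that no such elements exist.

15 mod 18 = 15 and 267 mod 18 = 15, so 267 − 15 = 252 = 14·18.

Yes: 15 and 267.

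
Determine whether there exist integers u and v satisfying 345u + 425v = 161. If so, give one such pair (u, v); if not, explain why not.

There are no such integers.

Any value of 345u + 425v is a multiple of gcd(345, 425) = 5.
But 161 = 5·32 + 1, so 5 ∤ 161.
Therefore 345u + 425v = 161 has no solution in integers.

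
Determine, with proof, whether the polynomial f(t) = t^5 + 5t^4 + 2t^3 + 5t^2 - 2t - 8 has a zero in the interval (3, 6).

No.

The endpoint values f(3) = 733 and f(6) = 14848 are both positive. Claim: f(t) > 0 for every t in (3, 6).
Shift to the endpoint 3: with t = 3 + u (0 < u < 3), one computes f(3 + u) = u^5 + 20u^4 + 152u^3 + 563u^2 + 1027u + 733.
The nonzero coefficients here are all positive, so for u > 0 every term is positive (or zero), and the constant term 733 is strictly positive.
So f is strictly positive on (3, 6); no root exists in the interval.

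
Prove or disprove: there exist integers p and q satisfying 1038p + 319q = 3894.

1038 and 319 are coprime, so 1038p + 319q ranges over all of ℤ.
Run the Euclidean algorithm on 1038 and 319: 1038 = 3·319 + 81, 319 = 3·81 + 76, 81 = 1·76 + 5, 76 = 15·5 + 1, 5 = 5·1 + 0.
Working back up the chain: 1 = 76 − 15·5 = 76 − 15·(81 − 1·76) = −15·81 + 16·76 = −15·81 + 16·(319 − 3·81) = 16·319 − 63·81 = 16·319 − 63·(1038 − 3·319) = −63·1038 + 205·319. So 1038·(-63) + 319·205 = 1.
Times 3894: 1038·(-245322) + 319·798270 = 3894, so (-245322, 798270) solves it.
Shifting by a multiple of (319, −1038) keeps it a solution: p = -245322 + 770·319 = 308, q = 798270 − 770·1038 = -990.
Check: 1038·308 + 319·(-990) = 319704 − 315810 = 3894. ✓

p = 308, q = -990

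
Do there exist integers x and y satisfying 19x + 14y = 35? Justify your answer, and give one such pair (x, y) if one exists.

19 and 14 are coprime, so 19x + 14y ranges over all of ℤ.
Run the Euclidean algorithm on 19 and 14: 19 = 1·14 + 5, 14 = 2·5 + 4, 5 = 1·4 + 1, 4 = 4·1 + 0.
Working back up the chain: 1 = 5 − 1·4 = 5 − (14 − 2·5) = −14 + 3·5 = −14 + 3·(19 − 1·14) = 3·19 − 4·14. So 19·3 + 14·(-4) = 1.
Scaling by 35 gives the particular solution (x, y) = (105, -140).
Shifting by a multiple of (14, −19) keeps it a solution: x = 105 − 7·14 = 7, y = -140 + 7·19 = -7.
Indeed 19·7 + 14·(-7) = 133 − 98 = 35.

x = 7, y = -7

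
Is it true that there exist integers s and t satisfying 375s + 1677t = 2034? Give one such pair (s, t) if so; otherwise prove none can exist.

s = 153, t = -33

Since gcd(375, 1677) = 3 and 2034 = 3·678, Bézout's identity guarantees a solution.
Dividing through by 3 reduces the equation to 125s + 559t = 678.
Dividing repeatedly: 559 = 4·125 + 59, 125 = 2·59 + 7, 59 = 8·7 + 3, 7 = 2·3 + 1, 3 = 3·1 + 0.
Back-substituting, 1 = 7 − 2·3 = 7 − 2·(59 − 8·7) = −2·59 + 17·7 = −2·59 + 17·(125 − 2·59) = 17·125 − 36·59 = 17·125 − 36·(559 − 4·125) = −36·559 + 161·125; that is, 125·161 + 559·(-36) = 1.
Times 678: 125·109158 + 559·(-24408) = 678, so (109158, -24408) solves it.
Subtracting 195·559 from s and adding 195·125 to t gives the tidier solution (153, -33).
Indeed 375·153 + 1677·(-33) = 57375 − 55341 = 2034.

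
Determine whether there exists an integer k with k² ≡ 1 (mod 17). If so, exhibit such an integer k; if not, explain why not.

k = 16

k = 16 works: 16² = 256, and 256 − 1 = 255 = 15·17.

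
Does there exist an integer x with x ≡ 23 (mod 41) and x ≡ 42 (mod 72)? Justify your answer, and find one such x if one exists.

Since 41 and 72 share no common factor, CRT says the pair of congruences has a solution (unique mod 2952).
Any solution of the first congruence is x = 23 + 41t; substituting into the second, 41t ≡ 42 − 23 ≡ 19 (mod 72).
Since 41·65 = 2665 = 37·72 + 1, the inverse of 41 mod 72 is 65.
Therefore t ≡ 65·19 = 1235 ≡ 11 (mod 72).
Taking t = 11 gives x = 23 + 41·11 = 474.
Verify: 474 = 11·41 + 23 and 474 = 6·72 + 42. ✓

x = 474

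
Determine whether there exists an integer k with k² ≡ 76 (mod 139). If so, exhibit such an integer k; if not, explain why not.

No, no such integer exists.

Apply Euler's criterion with the prime 139: 76 is a quadratic residue iff 76^69 ≡ 1 (mod 139), and a non-residue iff it is ≡ −1.
Repeated squaring mod 139: 76^2 = 5776 ≡ 77; 76^4 ≡ 77² = 5929 ≡ 91; 76^8 ≡ 91² = 8281 ≡ 80; 76^16 ≡ 80² = 6400 ≡ 6; 76^32 ≡ 6² = 36 ≡ 36; 76^64 ≡ 36² = 1296 ≡ 45.
Since 69 = 64 + 4 + 1, 76^69 ≡ 45 · 91 · 76; multiplying out mod 139: 45·91 = 4095 ≡ 64, then 64·76 = 4864 ≡ 138. Thus 76^69 ≡ 138 ≡ −1 (mod 139).
The value −1 means 76 is a non-residue modulo 139, so k² ≡ 76 (mod 139) is impossible.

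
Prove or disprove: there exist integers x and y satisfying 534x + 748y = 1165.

No such integers exist.

Any value of 534x + 748y is a multiple of gcd(534, 748) = 2.
However 1165 leaves remainder 1 on division by 2.
Therefore 534x + 748y = 1165 has no solution in integers.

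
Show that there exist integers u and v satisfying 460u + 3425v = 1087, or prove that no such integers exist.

Both 460 and 3425 are divisible by gcd(460, 3425) = 5, hence so is any combination 460u + 3425v.
However 1087 leaves remainder 2 on division by 5.
Therefore 460u + 3425v = 1087 has no solution in integers.

No, no such integers exist.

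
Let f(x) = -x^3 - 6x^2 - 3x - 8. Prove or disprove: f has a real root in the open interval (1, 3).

No.

f(1) = -18 and f(3) = -98, both negative, so a sign-change argument is unavailable; we show f keeps this sign on the whole interval.
Substitute x = 1 + u, where 0 < u < 2 on the interval. Expanding, f(1 + u) = -u^3 - 9u^2 - 18u - 18.
All 4 nonzero coefficients of this polynomial in u are negative; hence for u > 0 the value is a sum of negative terms (the constant -18 among them).
So f is strictly negative on (1, 3); no root exists in the interval.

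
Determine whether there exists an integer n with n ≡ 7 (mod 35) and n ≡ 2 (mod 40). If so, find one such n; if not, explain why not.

gcd(35, 40) = 5. A simultaneous solution exists iff 7 ≡ 2 (mod 5); here 7 mod 5 = 2 = 2 mod 5, so it does.
List candidates n ≡ 7 (mod 35): 7, 42. Modulo 40 these are 7, 2; 42 gives 2 as required.
Check: 42 mod 35 = 7, 42 mod 40 = 2. ✓

n = 42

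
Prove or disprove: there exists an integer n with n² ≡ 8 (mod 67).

No such integer exists.

Apply Euler's criterion with the prime 67: 8 is a quadratic residue iff 8^33 ≡ 1 (mod 67), and a non-residue iff it is ≡ −1.
Repeated squaring mod 67: 8^2 = 64 ≡ 64; 8^4 ≡ 64² = 4096 ≡ 9; 8^8 ≡ 9² = 81 ≡ 14; 8^16 ≡ 14² = 196 ≡ 62; 8^32 ≡ 62² = 3844 ≡ 25.
Since 33 = 32 + 1, 8^33 ≡ 25 · 8; multiplying out mod 67: 25·8 = 200 ≡ 66. Thus 8^33 ≡ 66 ≡ −1 (mod 67).
The value −1 means 8 is a non-residue modulo 67, so n² ≡ 8 (mod 67) is impossible.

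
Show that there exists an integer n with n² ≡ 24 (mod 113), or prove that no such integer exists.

There is no such integer.

Apply Euler's criterion with the prime 113: 24 is a quadratic residue iff 24^56 ≡ 1 (mod 113), and a non-residue iff it is ≡ −1.
Squaring successively (mod 113): 24^2 = 576 ≡ 11; 24^4 ≡ 11² = 121 ≡ 8; 24^8 ≡ 8² = 64 ≡ 64; 24^16 ≡ 64² = 4096 ≡ 28; 24^32 ≡ 28² = 784 ≡ 106.
Since 56 = 32 + 16 + 8, 24^56 ≡ 106 · 28 · 64; multiplying out mod 113: 106·28 = 2968 ≡ 30, then 30·64 = 1920 ≡ 112. Thus 24^56 ≡ 112 ≡ −1 (mod 113).
The value −1 means 24 is a non-residue modulo 113, so n² ≡ 24 (mod 113) is impossible.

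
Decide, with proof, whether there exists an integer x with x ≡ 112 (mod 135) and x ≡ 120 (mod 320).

Reduce both congruences modulo 5, which divides 135 and 320: they say x ≡ 112 (mod 5) and x ≡ 120 (mod 5).
However 112 ≡ 2 and 120 ≡ 0 (mod 5), and 2 ≠ 0.
Hence the system has no solution.

There is no such integer.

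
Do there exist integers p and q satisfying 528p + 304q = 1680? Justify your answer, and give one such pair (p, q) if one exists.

p = 17, q = -24

Since gcd(528, 304) = 16 and 1680 = 16·105, Bézout's identity guarantees a solution.
Dividing through by 16 reduces the equation to 33p + 19q = 105.
Dividing repeatedly: 33 = 1·19 + 14, 19 = 1·14 + 5, 14 = 2·5 + 4, 5 = 1·4 + 1, 4 = 4·1 + 0.
Working back up the chain: 1 = 5 − 1·4 = 5 − (14 − 2·5) = −14 + 3·5 = −14 + 3·(19 − 1·14) = 3·19 − 4·14 = 3·19 − 4·(33 − 1·19) = −4·33 + 7·19. So 33·(-4) + 19·7 = 1.
Scaling by 105 gives the particular solution (p, q) = (-420, 735).
The general solution is p = -420 + 19k, q = 735 − 33k; taking k = 23 gives the smaller pair p = 17, q = -24.
Check: 528·17 + 304·(-24) = 8976 − 7296 = 1680. ✓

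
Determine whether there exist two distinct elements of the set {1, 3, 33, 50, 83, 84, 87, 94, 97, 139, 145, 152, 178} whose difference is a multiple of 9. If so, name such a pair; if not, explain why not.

1 and 145 are such a pair.

1 mod 9 = 1 and 145 mod 9 = 1, so 145 − 1 = 144 = 16·9.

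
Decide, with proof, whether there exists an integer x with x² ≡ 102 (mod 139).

There is no such integer.

Apply Euler's criterion with the prime 139: 102 is a quadratic residue iff 102^69 ≡ 1 (mod 139), and a non-residue iff it is ≡ −1.
Squaring successively (mod 139): 102^2 = 10404 ≡ 118; 102^4 ≡ 118² = 13924 ≡ 24; 102^8 ≡ 24² = 576 ≡ 20; 102^16 ≡ 20² = 400 ≡ 122; 102^32 ≡ 122² = 14884 ≡ 11; 102^64 ≡ 11² = 121 ≡ 121.
Since 69 = 64 + 4 + 1, 102^69 ≡ 121 · 24 · 102; multiplying out mod 139: 121·24 = 2904 ≡ 124, then 124·102 = 12648 ≡ 138. Thus 102^69 ≡ 138 ≡ −1 (mod 139).
By Euler's criterion 102 is a quadratic non-residue mod 139: no x satisfies x² ≡ 102 (mod 139).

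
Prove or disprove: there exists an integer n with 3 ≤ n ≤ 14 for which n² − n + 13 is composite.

n = 4

At n = 4: 4² − 4 + 13 = 25 = 5·5, which is composite.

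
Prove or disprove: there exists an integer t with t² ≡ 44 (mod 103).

No, no such integer exists.

103 is prime, so by Euler's criterion 44 is a square mod 103 iff 44^((103−1)/2) = 44^51 ≡ 1 (mod 103).
Squaring successively (mod 103): 44^2 = 1936 ≡ 82; 44^4 ≡ 82² = 6724 ≡ 29; 44^8 ≡ 29² = 841 ≡ 17; 44^16 ≡ 17² = 289 ≡ 83; 44^32 ≡ 83² = 6889 ≡ 91.
Since 51 = 32 + 16 + 2 + 1, 44^51 ≡ 91 · 83 · 82 · 44; multiplying out mod 103: 91·83 = 7553 ≡ 34, then 34·82 = 2788 ≡ 7, then 7·44 = 308 ≡ 102. Thus 44^51 ≡ 102 ≡ −1 (mod 103).
By Euler's criterion 44 is a quadratic non-residue mod 103: no t satisfies t² ≡ 44 (mod 103).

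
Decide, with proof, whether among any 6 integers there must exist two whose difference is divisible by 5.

Each integer lies in one of the 5 residue classes modulo 5.
Placing 6 integers into 5 classes, some class receives at least two — say a and b.
Their difference a − b is then a multiple of 5.

Yes.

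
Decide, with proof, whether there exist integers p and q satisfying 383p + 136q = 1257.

383 and 136 are coprime, so 383p + 136q ranges over all of ℤ.
Run the Euclidean algorithm on 383 and 136: 383 = 2·136 + 111, 136 = 1·111 + 25, 111 = 4·25 + 11, 25 = 2·11 + 3, 11 = 3·3 + 2, 3 = 1·2 + 1, 2 = 2·1 + 0.
Unwinding: 1 = 3 − 1·2 = 3 − (11 − 3·3) = −11 + 4·3 = −11 + 4·(25 − 2·11) = 4·25 − 9·11 = 4·25 − 9·(111 − 4·25) = −9·111 + 40·25 = −9·111 + 40·(136 − 1·111) = 40·136 − 49·111 = 40·136 − 49·(383 − 2·136) = −49·383 + 138·136, i.e. 383·(-49) + 136·138 = 1.
Times 1257: 383·(-61593) + 136·173466 = 1257, so (-61593, 173466) solves it.
The general solution is p = -61593 + 136k, q = 173466 − 383k; taking k = 453 gives the smaller pair p = 15, q = -33.
Check: 383·15 + 136·(-33) = 5745 − 4488 = 1257. ✓

p = 15, q = -33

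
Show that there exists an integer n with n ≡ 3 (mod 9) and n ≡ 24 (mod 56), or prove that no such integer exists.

Since 9 and 56 share no common factor, CRT says the pair of congruences has a solution (unique mod 504).
Write n = 3 + 9t and require 3 + 9t ≡ 24 (mod 56), i.e. 9t ≡ 21 (mod 56).
Since 9·25 = 225 = 4·56 + 1, the inverse of 9 mod 56 is 25.
Multiplying by 25: t ≡ 25·21 = 525 ≡ 21 (mod 56).
With t = 21: n = 3 + 9·21 = 192.
Indeed 192 ≡ 3 (mod 9) and 192 ≡ 24 (mod 56).

n = 192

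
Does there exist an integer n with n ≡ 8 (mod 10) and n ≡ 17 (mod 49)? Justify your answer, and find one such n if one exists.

Since 10 and 49 share no common factor, CRT says the pair of congruences has a solution (unique mod 490).
Write n = 8 + 10t and require 8 + 10t ≡ 17 (mod 49), i.e. 10t ≡ 9 (mod 49).
Note 10·5 = 50 ≡ 1 (mod 49) (as 50 − 1 = 1·49), so 10⁻¹ ≡ 5.
Multiplying by 5: t ≡ 5·9 = 45 (mod 49).
With t = 45: n = 8 + 10·45 = 458.
Check: 458 mod 10 = 8, 458 mod 49 = 17. ✓

n = 458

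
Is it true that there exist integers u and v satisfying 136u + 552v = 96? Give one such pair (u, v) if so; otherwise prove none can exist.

Every value of 136u + 552v is a multiple of gcd(136, 552) = 8; since 8 ∣ 96, solutions exist.
Dividing through by 8 reduces the equation to 17u + 69v = 12.
Run the Euclidean algorithm on 69 and 17: 69 = 4·17 + 1, 17 = 17·1 + 0.
Working back up the chain: 1 = 69 − 4·17. So 17·(-4) + 69·1 = 1.
Scaling by 12 gives the particular solution (u, v) = (-48, 12).
The general solution is u = -48 + 69k, v = 12 − 17k; taking k = 1 gives the smaller pair u = 21, v = -5.
Indeed 136·21 + 552·(-5) = 2856 − 2760 = 96.

u = 21, v = -5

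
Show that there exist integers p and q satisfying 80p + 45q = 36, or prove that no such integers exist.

There are no such integers.

gcd(80, 45) = 5, so every integer of the form 80p + 45q is a multiple of 5.
But 36 = 5·7 + 1, so 5 ∤ 36.
Hence no integers p, q satisfy the equation.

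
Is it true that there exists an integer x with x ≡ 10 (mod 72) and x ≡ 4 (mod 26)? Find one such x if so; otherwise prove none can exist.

The moduli are not coprime: gcd(72, 26) = 2. Compatibility requires 2 ∣ (4 − 10) = -6, which holds, so solutions exist.
Step through x = 10, 10 + 72, 10 + 2·72, …: the values 10, 82 reduce mod 26 to 10, 4. The value 82 hits 4.
Check: 82 mod 72 = 10, 82 mod 26 = 4. ✓

x = 82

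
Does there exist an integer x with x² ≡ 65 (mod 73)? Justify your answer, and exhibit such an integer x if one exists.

x = 24 works: 24² = 576, and 576 − 65 = 511 = 7·73.

x = 24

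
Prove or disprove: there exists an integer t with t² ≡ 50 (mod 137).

t = 18

t = 18 works: 18² = 324, and 324 − 50 = 274 = 2·137.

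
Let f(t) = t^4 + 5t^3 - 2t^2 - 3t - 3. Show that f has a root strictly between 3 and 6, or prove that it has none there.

f(3) = 186 and f(6) = 2283, both positive, so a sign-change argument is unavailable; we show f keeps this sign on the whole interval.
Shift to the endpoint 3: with t = 3 + u (0 < u < 3), one computes f(3 + u) = u^4 + 17u^3 + 97u^2 + 228u + 186.
All 5 nonzero coefficients of this polynomial in u are positive; hence for u > 0 the value is a sum of positive terms (the constant 186 among them).
So f is strictly positive on (3, 6); no root exists in the interval.

No such root exists.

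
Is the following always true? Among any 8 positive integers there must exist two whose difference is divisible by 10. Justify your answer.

No, the set {50, 51, 52, 53, 54, 55, 56, 57} is a counterexample.

Take the 8 consecutive integers 50, 51, …, 57: their residues mod 10 are all distinct because 8 ≤ 10.
The differences between them range over 1, …, 7, none of which is divisible by 10.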